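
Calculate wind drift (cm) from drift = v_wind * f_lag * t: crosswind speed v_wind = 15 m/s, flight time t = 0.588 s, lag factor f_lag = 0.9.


drift = v_wind * lag * t = 15 * 0.9 * 0.588 = 7.938 m ≈ 793.8 cm

793.8 cm


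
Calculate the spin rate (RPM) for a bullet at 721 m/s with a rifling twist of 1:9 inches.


twist_m = 9*0.0254 = 0.2286 m
spin = v/twist = 721/0.2286 = 3153.981 rev/s
RPM = spin*60 = 3153.981*60 ≈ 189239 RPM

189239 RPM


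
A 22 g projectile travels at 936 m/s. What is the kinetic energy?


E = 0.5*m*v^2 = 0.5*0.022*936^2 = 9637 J

9637 J


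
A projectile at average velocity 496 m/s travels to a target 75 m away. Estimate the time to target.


t = d/v = 75/496 = 0.1512 s

0.1512 s


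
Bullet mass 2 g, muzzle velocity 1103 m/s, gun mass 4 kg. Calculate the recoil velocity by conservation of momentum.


v_recoil = m_p * v_p / m_gun = 0.002 * 1103 / 4 = 0.5515 m/s

0.5515 m/s


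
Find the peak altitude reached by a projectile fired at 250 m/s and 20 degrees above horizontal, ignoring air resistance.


H = (v0*sin(theta))^2 / (2g) = (250*sin(20°))^2 / (2*9.81) = 372.6 m

372.6 m


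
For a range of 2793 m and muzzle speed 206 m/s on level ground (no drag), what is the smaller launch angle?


sin(2*theta) = R*g/v0^2 = 2793*9.81/206^2 = 0.645662, theta = arcsin(0.645662)/2 = 20.11°

20.11 degrees


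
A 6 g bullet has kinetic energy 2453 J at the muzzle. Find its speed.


v = sqrt(2*E/m) = sqrt(2*2453/0.006) = 904.2 m/s

904.2 m/s


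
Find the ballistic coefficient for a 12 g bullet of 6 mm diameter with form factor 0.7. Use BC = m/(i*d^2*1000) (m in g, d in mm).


BC = m/(i*d^2*1000) = 12/(0.7 * 6^2 * 1000) = 0.0004762

0.0004762


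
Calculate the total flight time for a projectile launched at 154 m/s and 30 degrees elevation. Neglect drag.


T = 2*v0*sin(theta)/g = 2*154*sin(30°)/9.81 = 15.7 s

15.7 s


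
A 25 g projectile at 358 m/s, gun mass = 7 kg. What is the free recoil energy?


v_r = m_p*v_p/m_gun = 0.025*358/7 = 1.27857 m/s, E_r = 0.5*m_gun*v_r^2 = 0.5*7*1.27857^2 = 5.722 J

5.722 J


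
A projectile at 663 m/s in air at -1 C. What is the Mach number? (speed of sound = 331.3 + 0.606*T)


a = 331.3 + 0.606*(-1) = 330.694 m/s
M = v/a = 663/330.694 = 2.005

2.005


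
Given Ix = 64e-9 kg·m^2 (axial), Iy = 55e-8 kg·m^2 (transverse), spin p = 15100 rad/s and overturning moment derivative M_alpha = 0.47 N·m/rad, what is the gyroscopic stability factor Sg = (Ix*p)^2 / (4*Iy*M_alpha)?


Sg = Ix^2 * p^2 / (4 * Iy * M_alpha) = (64e-9)^2 * 15100^2 / (4 * 55e-8 * 0.47) = 0.9032

0.9032


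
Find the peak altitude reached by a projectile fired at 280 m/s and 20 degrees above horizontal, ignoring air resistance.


H = (v0*sin(theta))^2 / (2g) = (280*sin(20°))^2 / (2*9.81) = 467.4 m

467.4 m


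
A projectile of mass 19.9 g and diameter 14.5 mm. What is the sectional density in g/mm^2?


SD = m/d^2 = 19.9/14.5^2 = 0.09465 g/mm^2

0.09465 g/mm^2


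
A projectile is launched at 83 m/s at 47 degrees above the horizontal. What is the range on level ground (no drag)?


R = v0^2 * sin(2*theta) / g = 83^2 * sin(2*47°) / 9.81 = 700.5 m

700.5 m


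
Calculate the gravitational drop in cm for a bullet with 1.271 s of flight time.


drop = 0.5*g*t^2 = 0.5*9.81*1.271^2 = 7.92374 m ≈ 792.4 cm

792.4 cm


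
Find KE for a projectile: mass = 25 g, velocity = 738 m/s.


E = 0.5*m*v^2 = 0.5*0.025*738^2 = 6808 J

6808 J


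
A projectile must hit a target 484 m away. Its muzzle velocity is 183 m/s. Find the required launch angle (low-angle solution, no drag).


sin(2*theta) = R*g/v0^2 = 484*9.81/183^2 = 0.141779, theta = arcsin(0.141779)/2 = 4.075°

4.075 degrees


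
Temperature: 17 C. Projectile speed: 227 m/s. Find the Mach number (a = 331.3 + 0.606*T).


a = 331.3 + 0.606*(17) = 341.602 m/s
M = v/a = 227/341.602 = 0.6645

0.6645


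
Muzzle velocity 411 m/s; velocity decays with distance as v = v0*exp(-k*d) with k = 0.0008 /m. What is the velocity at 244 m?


v = v0*exp(-k*d) = 411*exp(-0.0008*244) = 338.1 m/s

338.1 m/s


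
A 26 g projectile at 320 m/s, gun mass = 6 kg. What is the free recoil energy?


v_r = m_p*v_p/m_gun = 0.026*320/6 = 1.38667 m/s, E_r = 0.5*m_gun*v_r^2 = 0.5*6*1.38667^2 = 5.769 J

5.769 J


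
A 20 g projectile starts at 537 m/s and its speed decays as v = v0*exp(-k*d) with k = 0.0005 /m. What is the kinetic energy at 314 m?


v = v0*exp(-k*d) = 537*exp(-0.0005*314) = 458.976 m/s
E = 0.5*m*v^2 = 0.5*0.02*458.976^2 = 2107 J

2107 J


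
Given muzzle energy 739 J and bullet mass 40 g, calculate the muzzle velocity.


v = sqrt(2*E/m) = sqrt(2*739/0.04) = 192.2 m/s

192.2 m/s


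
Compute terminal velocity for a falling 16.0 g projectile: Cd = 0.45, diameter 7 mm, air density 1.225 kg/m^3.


A = pi*(d/2)^2 = pi*(7/2000)^2 = 3.84845e-05 m^2
vt = sqrt(2mg/(Cd*rho*A)) = sqrt(2*0.016*9.81/(0.45 * 1.225 * 3.84845e-05)) = 121.6 m/s

121.6 m/s


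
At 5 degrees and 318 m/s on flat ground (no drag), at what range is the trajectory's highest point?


R = v0^2*sin(2*theta)/g = 318^2*sin(2*5°)/9.81 = 1790.01 m
apex_dist = R/2 = 1790.01/2 = 895 m

895 m


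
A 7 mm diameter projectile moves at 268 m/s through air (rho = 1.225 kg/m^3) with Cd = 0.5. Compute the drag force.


A = pi*(d/2)^2 = pi*(7/2000)^2 = 3.84845e-05 m^2
Fd = 0.5*Cd*rho*A*v^2 = 0.5*0.5*1.225*3.84845e-05*268^2 = 0.8465 N

0.8465 N


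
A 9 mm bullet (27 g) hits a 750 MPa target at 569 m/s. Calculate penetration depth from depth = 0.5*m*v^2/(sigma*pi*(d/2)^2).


A = pi*(d/2)^2 = pi*(9/2)^2 = 63.6173 mm^2
E = 0.5*m*v^2 = 0.5*0.027*569^2 = 4370.77 J
depth = E/(sigma*A) = 4370.77 J / (750 MPa * 63.6173 mm^2) = 4370.77/(750 * 63.6173) m = 0.0916056 m ≈ 91.61 mm

91.61 mm


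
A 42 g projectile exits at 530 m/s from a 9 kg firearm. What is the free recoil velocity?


v_recoil = m_p * v_p / m_gun = 0.042 * 530 / 9 = 2.473 m/s

2.473 m/s


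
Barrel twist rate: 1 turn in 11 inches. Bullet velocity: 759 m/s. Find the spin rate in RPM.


twist_m = 11*0.0254 = 0.2794 m
spin = v/twist = 759/0.2794 = 2716.535 rev/s
RPM = spin*60 = 2716.535*60 ≈ 162992 RPM

162992 RPM


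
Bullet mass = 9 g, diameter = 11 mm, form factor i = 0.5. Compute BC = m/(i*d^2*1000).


BC = m/(i*d^2*1000) = 9/(0.5 * 11^2 * 1000) = 0.0001488

0.0001488


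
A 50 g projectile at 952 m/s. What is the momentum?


p = m*v = 0.05*952 = 47.6 kg·m/s

47.6 kg·m/s


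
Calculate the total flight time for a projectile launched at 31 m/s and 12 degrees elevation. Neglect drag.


T = 2*v0*sin(theta)/g = 2*31*sin(12°)/9.81 = 1.314 s

1.314 s


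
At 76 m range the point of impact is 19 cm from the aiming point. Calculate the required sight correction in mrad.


1 mrad subtends 1 cm per 10 m of range, so adj = error_cm / (dist_m / 10) = 19 / (76/10) = 2.5 mrad

2.5 mrad


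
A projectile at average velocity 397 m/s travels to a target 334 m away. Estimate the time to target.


t = d/v = 334/397 = 0.8413 s

0.8413 s


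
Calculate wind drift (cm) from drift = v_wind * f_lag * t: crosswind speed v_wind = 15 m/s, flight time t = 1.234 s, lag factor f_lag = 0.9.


drift = v_wind * lag * t = 15 * 0.9 * 1.234 = 16.659 m ≈ 1666 cm

1666 cm


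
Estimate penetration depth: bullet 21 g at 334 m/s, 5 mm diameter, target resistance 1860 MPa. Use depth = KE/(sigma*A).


A = pi*(d/2)^2 = pi*(5/2)^2 = 19.635 mm^2
E = 0.5*m*v^2 = 0.5*0.021*334^2 = 1171.34 J
depth = E/(sigma*A) = 1171.34 J / (1860 MPa * 19.635 mm^2) = 1171.34/(1860 * 19.635) m = 0.032073 m ≈ 32.07 mm

32.07 mm


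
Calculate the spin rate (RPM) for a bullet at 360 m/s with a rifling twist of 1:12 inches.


twist_m = 12*0.0254 = 0.3048 m
spin = v/twist = 360/0.3048 = 1181.102 rev/s
RPM = spin*60 = 1181.102*60 ≈ 70866 RPM

70866 RPM


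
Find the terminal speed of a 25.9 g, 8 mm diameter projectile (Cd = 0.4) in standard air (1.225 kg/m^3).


A = pi*(d/2)^2 = pi*(8/2000)^2 = 5.02655e-05 m^2
vt = sqrt(2mg/(Cd*rho*A)) = sqrt(2*0.0259*9.81/(0.4 * 1.225 * 5.02655e-05)) = 143.6 m/s

143.6 m/s


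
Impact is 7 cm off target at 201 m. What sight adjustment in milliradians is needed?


1 mrad subtends 1 cm per 10 m of range, so adj = error_cm / (dist_m / 10) = 7 / (201/10) = 0.3483 mrad

0.3483 mrad


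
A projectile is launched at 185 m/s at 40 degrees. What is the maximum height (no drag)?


H = (v0*sin(theta))^2 / (2g) = (185*sin(40°))^2 / (2*9.81) = 720.7 m

720.7 m


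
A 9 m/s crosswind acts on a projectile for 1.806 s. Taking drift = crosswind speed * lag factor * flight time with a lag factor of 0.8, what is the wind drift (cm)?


drift = v_wind * lag * t = 9 * 0.8 * 1.806 = 13.0032 m ≈ 1300 cm

1300 cm


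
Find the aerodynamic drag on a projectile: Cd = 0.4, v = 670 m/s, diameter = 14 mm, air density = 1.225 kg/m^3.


A = pi*(d/2)^2 = pi*(14/2000)^2 = 1.53938e-04 m^2
Fd = 0.5*Cd*rho*A*v^2 = 0.5*0.4*1.225*1.53938e-04*670^2 = 16.93 N

16.93 N


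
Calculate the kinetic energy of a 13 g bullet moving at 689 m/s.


E = 0.5*m*v^2 = 0.5*0.013*689^2 = 3086 J

3086 J


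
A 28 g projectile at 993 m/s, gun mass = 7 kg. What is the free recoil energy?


v_r = m_p*v_p/m_gun = 0.028*993/7 = 3.972 m/s, E_r = 0.5*m_gun*v_r^2 = 0.5*7*3.972^2 = 55.22 J

55.22 J


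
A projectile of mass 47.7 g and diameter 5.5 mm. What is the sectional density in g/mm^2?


SD = m/d^2 = 47.7/5.5^2 = 1.577 g/mm^2

1.577 g/mm^2


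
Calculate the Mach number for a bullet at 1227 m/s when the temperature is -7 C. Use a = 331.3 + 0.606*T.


a = 331.3 + 0.606*(-7) = 327.058 m/s
M = v/a = 1227/327.058 = 3.752

3.752


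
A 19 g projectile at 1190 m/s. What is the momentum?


p = m*v = 0.019*1190 = 22.61 kg·m/s

22.61 kg·m/s


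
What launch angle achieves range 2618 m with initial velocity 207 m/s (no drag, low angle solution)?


sin(2*theta) = R*g/v0^2 = 2618*9.81/207^2 = 0.599374, theta = arcsin(0.599374)/2 = 18.41°

18.41 degrees


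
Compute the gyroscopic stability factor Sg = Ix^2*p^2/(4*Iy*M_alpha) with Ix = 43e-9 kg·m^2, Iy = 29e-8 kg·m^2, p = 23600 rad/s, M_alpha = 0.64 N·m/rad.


Sg = Ix^2 * p^2 / (4 * Iy * M_alpha) = (43e-9)^2 * 23600^2 / (4 * 29e-8 * 0.64) = 1.387

1.387


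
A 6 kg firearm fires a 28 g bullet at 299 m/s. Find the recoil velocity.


v_recoil = m_p * v_p / m_gun = 0.028 * 299 / 6 = 1.395 m/s

1.395 m/s


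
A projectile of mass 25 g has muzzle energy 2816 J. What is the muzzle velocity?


v = sqrt(2*E/m) = sqrt(2*2816/0.025) = 474.6 m/s

474.6 m/s


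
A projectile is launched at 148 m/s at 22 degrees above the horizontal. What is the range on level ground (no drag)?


R = v0^2 * sin(2*theta) / g = 148^2 * sin(2*22°) / 9.81 = 1551 m

1551 m


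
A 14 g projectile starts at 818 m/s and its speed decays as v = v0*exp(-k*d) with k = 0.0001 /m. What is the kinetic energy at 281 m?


v = v0*exp(-k*d) = 818*exp(-0.0001*281) = 795.334 m/s
E = 0.5*m*v^2 = 0.5*0.014*795.334^2 = 4428 J

4428 J


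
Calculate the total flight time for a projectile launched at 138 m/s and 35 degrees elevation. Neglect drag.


T = 2*v0*sin(theta)/g = 2*138*sin(35°)/9.81 = 16.14 s

16.14 s


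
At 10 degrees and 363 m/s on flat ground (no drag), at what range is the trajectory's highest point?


R = v0^2*sin(2*theta)/g = 363^2*sin(2*10°)/9.81 = 4594.05 m
apex_dist = R/2 = 4594.05/2 = 2297 m

2297 m


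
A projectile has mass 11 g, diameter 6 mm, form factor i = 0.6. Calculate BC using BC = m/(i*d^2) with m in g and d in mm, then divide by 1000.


BC = m/(i*d^2*1000) = 11/(0.6 * 6^2 * 1000) = 0.0005093

0.0005093


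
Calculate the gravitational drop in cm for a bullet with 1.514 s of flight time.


drop = 0.5*g*t^2 = 0.5*9.81*1.514^2 = 11.2432 m ≈ 1124 cm

1124 cm


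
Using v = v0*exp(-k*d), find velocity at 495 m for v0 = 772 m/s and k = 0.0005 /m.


v = v0*exp(-k*d) = 772*exp(-0.0005*495) = 602.7 m/s

602.7 m/s


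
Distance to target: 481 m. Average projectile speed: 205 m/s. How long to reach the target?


t = d/v = 481/205 = 2.346 s

2.346 s


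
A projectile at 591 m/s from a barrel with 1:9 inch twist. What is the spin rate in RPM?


twist_m = 9*0.0254 = 0.2286 m
spin = v/twist = 591/0.2286 = 2585.302 rev/s
RPM = spin*60 = 2585.302*60 ≈ 155118 RPM

155118 RPM


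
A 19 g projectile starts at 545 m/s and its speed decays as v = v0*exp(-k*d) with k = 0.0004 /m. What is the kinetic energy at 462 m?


v = v0*exp(-k*d) = 545*exp(-0.0004*462) = 453.042 m/s
E = 0.5*m*v^2 = 0.5*0.019*453.042^2 = 1950 J

1950 J


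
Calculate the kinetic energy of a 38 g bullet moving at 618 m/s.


E = 0.5*m*v^2 = 0.5*0.038*618^2 = 7257 J

7257 J


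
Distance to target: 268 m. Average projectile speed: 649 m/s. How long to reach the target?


t = d/v = 268/649 = 0.4129 s

0.4129 s


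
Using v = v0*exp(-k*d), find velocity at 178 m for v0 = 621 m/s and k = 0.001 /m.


v = v0*exp(-k*d) = 621*exp(-0.001*178) = 519.7 m/s

519.7 m/s


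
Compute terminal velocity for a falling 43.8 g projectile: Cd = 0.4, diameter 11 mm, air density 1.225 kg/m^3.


A = pi*(d/2)^2 = pi*(11/2000)^2 = 9.50332e-05 m^2
vt = sqrt(2mg/(Cd*rho*A)) = sqrt(2*0.0438*9.81/(0.4 * 1.225 * 9.50332e-05)) = 135.8 m/s

135.8 m/s


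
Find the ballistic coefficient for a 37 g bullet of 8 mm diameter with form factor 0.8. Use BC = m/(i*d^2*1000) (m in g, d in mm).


BC = m/(i*d^2*1000) = 37/(0.8 * 8^2 * 1000) = 0.0007227

0.0007227


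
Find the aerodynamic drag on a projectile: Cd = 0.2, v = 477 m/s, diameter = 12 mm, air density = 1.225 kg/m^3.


A = pi*(d/2)^2 = pi*(12/2000)^2 = 1.13097e-04 m^2
Fd = 0.5*Cd*rho*A*v^2 = 0.5*0.2*1.225*1.13097e-04*477^2 = 3.152 N

3.152 N


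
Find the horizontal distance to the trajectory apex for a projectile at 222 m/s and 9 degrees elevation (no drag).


R = v0^2*sin(2*theta)/g = 222^2*sin(2*9°)/9.81 = 1552.46 m
apex_dist = R/2 = 1552.46/2 = 776.2 m

776.2 m


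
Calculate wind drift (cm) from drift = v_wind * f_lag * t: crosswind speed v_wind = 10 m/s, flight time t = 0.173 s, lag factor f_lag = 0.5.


drift = v_wind * lag * t = 10 * 0.5 * 0.173 = 0.865 m ≈ 86.5 cm

86.5 cm


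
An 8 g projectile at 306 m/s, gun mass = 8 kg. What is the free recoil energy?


v_r = m_p*v_p/m_gun = 0.008*306/8 = 0.306 m/s, E_r = 0.5*m_gun*v_r^2 = 0.5*8*0.306^2 = 0.3745 J

0.3745 J


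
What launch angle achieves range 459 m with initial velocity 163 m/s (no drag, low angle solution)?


sin(2*theta) = R*g/v0^2 = 459*9.81/163^2 = 0.169475, theta = arcsin(0.169475)/2 = 4.879°

4.879 degrees


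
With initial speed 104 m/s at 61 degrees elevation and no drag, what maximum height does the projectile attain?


H = (v0*sin(theta))^2 / (2g) = (104*sin(61°))^2 / (2*9.81) = 421.7 m

421.7 m


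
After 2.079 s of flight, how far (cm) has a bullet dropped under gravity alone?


drop = 0.5*g*t^2 = 0.5*9.81*2.079^2 = 21.2006 m ≈ 2120 cm

2120 cm


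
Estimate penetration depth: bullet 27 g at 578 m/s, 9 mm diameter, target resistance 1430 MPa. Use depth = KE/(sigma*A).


A = pi*(d/2)^2 = pi*(9/2)^2 = 63.6173 mm^2
E = 0.5*m*v^2 = 0.5*0.027*578^2 = 4510.13 J
depth = E/(sigma*A) = 4510.13 J / (1430 MPa * 63.6173 mm^2) = 4510.13/(1430 * 63.6173) m = 0.0495768 m ≈ 49.58 mm

49.58 mm


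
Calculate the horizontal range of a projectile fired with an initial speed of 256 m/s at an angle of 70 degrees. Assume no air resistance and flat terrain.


R = v0^2 * sin(2*theta) / g = 256^2 * sin(2*70°) / 9.81 = 4294 m

4294 m


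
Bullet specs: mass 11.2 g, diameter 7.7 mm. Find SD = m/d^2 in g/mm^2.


SD = m/d^2 = 11.2/7.7^2 = 0.1889 g/mm^2

0.1889 g/mm^2


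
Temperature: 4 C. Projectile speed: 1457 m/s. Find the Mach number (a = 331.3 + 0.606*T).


a = 331.3 + 0.606*(4) = 333.724 m/s
M = v/a = 1457/333.724 = 4.366

4.366


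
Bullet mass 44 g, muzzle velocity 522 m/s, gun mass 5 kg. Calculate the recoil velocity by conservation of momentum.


v_recoil = m_p * v_p / m_gun = 0.044 * 522 / 5 = 4.594 m/s

4.594 m/s


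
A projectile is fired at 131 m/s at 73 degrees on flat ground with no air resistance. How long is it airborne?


T = 2*v0*sin(theta)/g = 2*131*sin(73°)/9.81 = 25.54 s

25.54 s


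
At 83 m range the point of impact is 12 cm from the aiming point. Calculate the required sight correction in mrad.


1 mrad subtends 1 cm per 10 m of range, so adj = error_cm / (dist_m / 10) = 12 / (83/10) = 1.446 mrad

1.446 mrad


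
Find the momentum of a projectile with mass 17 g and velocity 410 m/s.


p = m*v = 0.017*410 = 6.97 kg·m/s

6.97 kg·m/s


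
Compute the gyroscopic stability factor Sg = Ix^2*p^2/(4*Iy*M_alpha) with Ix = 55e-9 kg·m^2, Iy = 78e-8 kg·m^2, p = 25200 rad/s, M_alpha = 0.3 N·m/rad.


Sg = Ix^2 * p^2 / (4 * Iy * M_alpha) = (55e-9)^2 * 25200^2 / (4 * 78e-8 * 0.3) = 2.052

2.052


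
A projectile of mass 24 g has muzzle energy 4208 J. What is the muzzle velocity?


v = sqrt(2*E/m) = sqrt(2*4208/0.024) = 592.2 m/s

592.2 m/s


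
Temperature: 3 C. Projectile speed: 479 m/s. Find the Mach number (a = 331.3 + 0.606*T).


a = 331.3 + 0.606*(3) = 333.118 m/s
M = v/a = 479/333.118 = 1.438

1.438


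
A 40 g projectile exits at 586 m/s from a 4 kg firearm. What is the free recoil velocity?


v_recoil = m_p * v_p / m_gun = 0.04 * 586 / 4 = 5.86 m/s

5.86 m/s


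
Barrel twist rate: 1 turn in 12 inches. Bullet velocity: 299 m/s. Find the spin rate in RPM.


twist_m = 12*0.0254 = 0.3048 m
spin = v/twist = 299/0.3048 = 980.9711 rev/s
RPM = spin*60 = 980.9711*60 ≈ 58858 RPM

58858 RPM


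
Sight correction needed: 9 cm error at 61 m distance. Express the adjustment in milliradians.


1 mrad subtends 1 cm per 10 m of range, so adj = error_cm / (dist_m / 10) = 9 / (61/10) = 1.475 mrad

1.475 mrad


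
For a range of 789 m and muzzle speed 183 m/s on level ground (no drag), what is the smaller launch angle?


sin(2*theta) = R*g/v0^2 = 789*9.81/183^2 = 0.231123, theta = arcsin(0.231123)/2 = 6.682°

6.682 degrees


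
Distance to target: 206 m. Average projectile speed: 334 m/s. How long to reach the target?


t = d/v = 206/334 = 0.6168 s

0.6168 s


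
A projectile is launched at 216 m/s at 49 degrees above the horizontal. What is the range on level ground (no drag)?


R = v0^2 * sin(2*theta) / g = 216^2 * sin(2*49°) / 9.81 = 4710 m

4710 m


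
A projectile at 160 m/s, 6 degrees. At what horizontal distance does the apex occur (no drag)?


R = v0^2*sin(2*theta)/g = 160^2*sin(2*6°)/9.81 = 542.563 m
apex_dist = R/2 = 542.563/2 = 271.3 m

271.3 m


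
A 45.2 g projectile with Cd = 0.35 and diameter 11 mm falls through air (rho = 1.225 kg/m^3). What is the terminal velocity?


A = pi*(d/2)^2 = pi*(11/2000)^2 = 9.50332e-05 m^2
vt = sqrt(2mg/(Cd*rho*A)) = sqrt(2*0.0452*9.81/(0.35 * 1.225 * 9.50332e-05)) = 147.5 m/s

147.5 m/s


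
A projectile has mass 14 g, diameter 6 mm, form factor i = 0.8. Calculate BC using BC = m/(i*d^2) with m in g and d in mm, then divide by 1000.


BC = m/(i*d^2*1000) = 14/(0.8 * 6^2 * 1000) = 0.0004861

0.0004861


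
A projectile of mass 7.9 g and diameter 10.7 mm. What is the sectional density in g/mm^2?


SD = m/d^2 = 7.9/10.7^2 = 0.069 g/mm^2

0.069 g/mm^2


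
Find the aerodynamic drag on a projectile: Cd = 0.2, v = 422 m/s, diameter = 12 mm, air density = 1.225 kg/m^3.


A = pi*(d/2)^2 = pi*(12/2000)^2 = 1.13097e-04 m^2
Fd = 0.5*Cd*rho*A*v^2 = 0.5*0.2*1.225*1.13097e-04*422^2 = 2.467 N

2.467 N


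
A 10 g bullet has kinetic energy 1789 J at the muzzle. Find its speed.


v = sqrt(2*E/m) = sqrt(2*1789/0.01) = 598.2 m/s

598.2 m/s


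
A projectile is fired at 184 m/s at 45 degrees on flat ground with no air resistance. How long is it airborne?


T = 2*v0*sin(theta)/g = 2*184*sin(45°)/9.81 = 26.53 s

26.53 s


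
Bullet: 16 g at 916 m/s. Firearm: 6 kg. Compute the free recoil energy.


v_r = m_p*v_p/m_gun = 0.016*916/6 = 2.44267 m/s, E_r = 0.5*m_gun*v_r^2 = 0.5*6*2.44267^2 = 17.9 J

17.9 J


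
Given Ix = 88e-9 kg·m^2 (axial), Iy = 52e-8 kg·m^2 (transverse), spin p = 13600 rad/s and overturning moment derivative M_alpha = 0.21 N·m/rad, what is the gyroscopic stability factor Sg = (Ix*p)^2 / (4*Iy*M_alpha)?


Sg = Ix^2 * p^2 / (4 * Iy * M_alpha) = (88e-9)^2 * 13600^2 / (4 * 52e-8 * 0.21) = 3.279

3.279


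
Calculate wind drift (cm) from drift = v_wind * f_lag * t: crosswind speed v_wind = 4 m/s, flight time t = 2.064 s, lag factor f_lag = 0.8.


drift = v_wind * lag * t = 4 * 0.8 * 2.064 = 6.6048 m ≈ 660.5 cm

660.5 cm


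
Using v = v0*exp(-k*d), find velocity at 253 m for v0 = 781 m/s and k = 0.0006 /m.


v = v0*exp(-k*d) = 781*exp(-0.0006*253) = 671 m/s

671 m/s


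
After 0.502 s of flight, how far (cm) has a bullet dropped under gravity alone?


drop = 0.5*g*t^2 = 0.5*9.81*0.502^2 = 1.23608 m ≈ 123.6 cm

123.6 cm


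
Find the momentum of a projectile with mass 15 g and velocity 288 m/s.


p = m*v = 0.015*288 = 4.32 kg·m/s

4.32 kg·m/s


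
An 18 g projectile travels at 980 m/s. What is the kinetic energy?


E = 0.5*m*v^2 = 0.5*0.018*980^2 = 8644 J

8644 J


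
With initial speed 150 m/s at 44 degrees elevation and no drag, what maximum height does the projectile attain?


H = (v0*sin(theta))^2 / (2g) = (150*sin(44°))^2 / (2*9.81) = 553.4 m

553.4 m


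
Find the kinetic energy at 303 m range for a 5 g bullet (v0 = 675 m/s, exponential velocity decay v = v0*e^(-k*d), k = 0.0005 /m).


v = v0*exp(-k*d) = 675*exp(-0.0005*303) = 580.107 m/s
E = 0.5*m*v^2 = 0.5*0.005*580.107^2 = 841.3 J

841.3 J


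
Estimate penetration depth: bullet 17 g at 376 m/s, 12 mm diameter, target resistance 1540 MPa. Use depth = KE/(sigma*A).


A = pi*(d/2)^2 = pi*(12/2)^2 = 113.097 mm^2
E = 0.5*m*v^2 = 0.5*0.017*376^2 = 1201.7 J
depth = E/(sigma*A) = 1201.7 J / (1540 MPa * 113.097 mm^2) = 1201.7/(1540 * 113.097) m = 0.00689956 m ≈ 6.9 mm

6.9 mm


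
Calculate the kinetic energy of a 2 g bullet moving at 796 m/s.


E = 0.5*m*v^2 = 0.5*0.002*796^2 = 633.6 J

633.6 J


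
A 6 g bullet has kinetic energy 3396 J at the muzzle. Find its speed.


v = sqrt(2*E/m) = sqrt(2*3396/0.006) = 1064 m/s

1064 m/s


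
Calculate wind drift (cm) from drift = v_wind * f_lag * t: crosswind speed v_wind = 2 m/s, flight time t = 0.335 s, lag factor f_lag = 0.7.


drift = v_wind * lag * t = 2 * 0.7 * 0.335 = 0.469 m ≈ 46.9 cm

46.9 cm


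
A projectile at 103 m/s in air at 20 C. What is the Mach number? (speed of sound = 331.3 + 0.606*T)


a = 331.3 + 0.606*(20) = 343.42 m/s
M = v/a = 103/343.42 = 0.2999

0.2999


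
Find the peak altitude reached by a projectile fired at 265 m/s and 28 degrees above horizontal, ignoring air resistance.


H = (v0*sin(theta))^2 / (2g) = (265*sin(28°))^2 / (2*9.81) = 788.9 m

788.9 m


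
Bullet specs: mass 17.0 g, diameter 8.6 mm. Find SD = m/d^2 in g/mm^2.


SD = m/d^2 = 17.0/8.6^2 = 0.2299 g/mm^2

0.2299 g/mm^2


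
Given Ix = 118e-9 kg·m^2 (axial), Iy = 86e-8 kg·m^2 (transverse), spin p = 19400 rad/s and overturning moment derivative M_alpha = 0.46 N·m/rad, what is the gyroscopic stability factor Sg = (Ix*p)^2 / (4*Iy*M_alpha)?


Sg = Ix^2 * p^2 / (4 * Iy * M_alpha) = (118e-9)^2 * 19400^2 / (4 * 86e-8 * 0.46) = 3.312

3.312


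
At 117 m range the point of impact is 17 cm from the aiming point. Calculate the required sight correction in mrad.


1 mrad subtends 1 cm per 10 m of range, so adj = error_cm / (dist_m / 10) = 17 / (117/10) = 1.453 mrad

1.453 mrad


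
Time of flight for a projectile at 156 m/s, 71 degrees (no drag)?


T = 2*v0*sin(theta)/g = 2*156*sin(71°)/9.81 = 30.07 s

30.07 s


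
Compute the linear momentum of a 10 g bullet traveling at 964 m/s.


p = m*v = 0.01*964 = 9.64 kg·m/s

9.64 kg·m/s


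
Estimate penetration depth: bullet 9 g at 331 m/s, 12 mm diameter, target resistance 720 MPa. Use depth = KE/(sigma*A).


A = pi*(d/2)^2 = pi*(12/2)^2 = 113.097 mm^2
E = 0.5*m*v^2 = 0.5*0.009*331^2 = 493.024 J
depth = E/(sigma*A) = 493.024 J / (720 MPa * 113.097 mm^2) = 493.024/(720 * 113.097) m = 0.00605457 m ≈ 6.055 mm

6.055 mm


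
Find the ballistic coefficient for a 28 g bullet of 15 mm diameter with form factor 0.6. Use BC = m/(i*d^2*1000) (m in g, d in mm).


BC = m/(i*d^2*1000) = 28/(0.6 * 15^2 * 1000) = 0.0002074

0.0002074


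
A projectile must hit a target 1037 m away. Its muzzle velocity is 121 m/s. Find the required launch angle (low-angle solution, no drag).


sin(2*theta) = R*g/v0^2 = 1037*9.81/121^2 = 0.694828, theta = arcsin(0.694828)/2 = 22.01°

22.01 degrees


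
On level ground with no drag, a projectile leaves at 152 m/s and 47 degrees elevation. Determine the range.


R = v0^2 * sin(2*theta) / g = 152^2 * sin(2*47°) / 9.81 = 2349 m

2349 m


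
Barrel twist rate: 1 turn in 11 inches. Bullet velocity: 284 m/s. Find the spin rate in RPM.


twist_m = 11*0.0254 = 0.2794 m
spin = v/twist = 284/0.2794 = 1016.464 rev/s
RPM = spin*60 = 1016.464*60 ≈ 60988 RPM

60988 RPM


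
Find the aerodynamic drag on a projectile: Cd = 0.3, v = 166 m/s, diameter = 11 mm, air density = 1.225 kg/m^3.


A = pi*(d/2)^2 = pi*(11/2000)^2 = 9.50332e-05 m^2
Fd = 0.5*Cd*rho*A*v^2 = 0.5*0.3*1.225*9.50332e-05*166^2 = 0.4812 N

0.4812 N


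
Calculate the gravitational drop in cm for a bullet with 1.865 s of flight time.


drop = 0.5*g*t^2 = 0.5*9.81*1.865^2 = 17.0607 m ≈ 1706 cm

1706 cm


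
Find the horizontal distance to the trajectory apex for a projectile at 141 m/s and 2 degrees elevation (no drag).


R = v0^2*sin(2*theta)/g = 141^2*sin(2*2°)/9.81 = 141.369 m
apex_dist = R/2 = 141.369/2 = 70.68 m

70.68 m


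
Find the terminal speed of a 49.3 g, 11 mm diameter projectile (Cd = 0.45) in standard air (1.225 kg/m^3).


A = pi*(d/2)^2 = pi*(11/2000)^2 = 9.50332e-05 m^2
vt = sqrt(2mg/(Cd*rho*A)) = sqrt(2*0.0493*9.81/(0.45 * 1.225 * 9.50332e-05)) = 135.9 m/s

135.9 m/s


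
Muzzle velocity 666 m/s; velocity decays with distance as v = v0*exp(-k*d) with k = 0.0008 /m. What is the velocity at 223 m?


v = v0*exp(-k*d) = 666*exp(-0.0008*223) = 557.2 m/s

557.2 m/s


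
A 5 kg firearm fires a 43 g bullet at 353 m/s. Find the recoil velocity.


v_recoil = m_p * v_p / m_gun = 0.043 * 353 / 5 = 3.036 m/s

3.036 m/s


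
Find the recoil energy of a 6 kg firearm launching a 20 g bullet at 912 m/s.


v_r = m_p*v_p/m_gun = 0.02*912/6 = 3.04 m/s, E_r = 0.5*m_gun*v_r^2 = 0.5*6*3.04^2 = 27.72 J

27.72 J


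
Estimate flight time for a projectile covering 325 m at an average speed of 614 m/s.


t = d/v = 325/614 = 0.5293 s

0.5293 s


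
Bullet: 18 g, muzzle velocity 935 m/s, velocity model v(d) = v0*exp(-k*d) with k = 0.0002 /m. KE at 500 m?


v = v0*exp(-k*d) = 935*exp(-0.0002*500) = 846.023 m/s
E = 0.5*m*v^2 = 0.5*0.018*846.023^2 = 6442 J

6442 J


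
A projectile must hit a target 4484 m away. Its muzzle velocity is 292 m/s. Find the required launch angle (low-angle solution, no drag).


sin(2*theta) = R*g/v0^2 = 4484*9.81/292^2 = 0.515904, theta = arcsin(0.515904)/2 = 15.53°

15.53 degrees


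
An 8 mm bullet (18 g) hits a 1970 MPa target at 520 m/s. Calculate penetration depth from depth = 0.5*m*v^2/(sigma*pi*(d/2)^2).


A = pi*(d/2)^2 = pi*(8/2)^2 = 50.2655 mm^2
E = 0.5*m*v^2 = 0.5*0.018*520^2 = 2433.6 J
depth = E/(sigma*A) = 2433.6 J / (1970 MPa * 50.2655 mm^2) = 2433.6/(1970 * 50.2655) m = 0.0245761 m ≈ 24.58 mm

24.58 mm


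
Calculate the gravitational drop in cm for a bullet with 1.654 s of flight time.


drop = 0.5*g*t^2 = 0.5*9.81*1.654^2 = 13.4187 m ≈ 1342 cm

1342 cm


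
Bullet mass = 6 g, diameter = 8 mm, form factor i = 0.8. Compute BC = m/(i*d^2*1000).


BC = m/(i*d^2*1000) = 6/(0.8 * 8^2 * 1000) = 0.0001172

0.0001172


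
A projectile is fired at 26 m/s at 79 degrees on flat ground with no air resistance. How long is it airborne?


T = 2*v0*sin(theta)/g = 2*26*sin(79°)/9.81 = 5.203 s

5.203 s


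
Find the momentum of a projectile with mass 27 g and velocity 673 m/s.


p = m*v = 0.027*673 = 18.17 kg·m/s

18.17 kg·m/s


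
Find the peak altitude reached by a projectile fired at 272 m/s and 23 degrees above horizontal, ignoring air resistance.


H = (v0*sin(theta))^2 / (2g) = (272*sin(23°))^2 / (2*9.81) = 575.7 m

575.7 m


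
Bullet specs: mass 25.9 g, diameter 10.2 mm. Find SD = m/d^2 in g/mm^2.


SD = m/d^2 = 25.9/10.2^2 = 0.2489 g/mm^2

0.2489 g/mm^2


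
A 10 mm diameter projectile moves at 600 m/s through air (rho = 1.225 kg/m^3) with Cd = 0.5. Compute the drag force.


A = pi*(d/2)^2 = pi*(10/2000)^2 = 7.85398e-05 m^2
Fd = 0.5*Cd*rho*A*v^2 = 0.5*0.5*1.225*7.85398e-05*600^2 = 8.659 N

8.659 N


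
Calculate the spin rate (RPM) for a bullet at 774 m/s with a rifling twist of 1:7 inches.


twist_m = 7*0.0254 = 0.1778 m
spin = v/twist = 774/0.1778 = 4353.206 rev/s
RPM = spin*60 = 4353.206*60 ≈ 261192 RPM

261192 RPM


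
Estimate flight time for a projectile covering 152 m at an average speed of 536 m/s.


t = d/v = 152/536 = 0.2836 s

0.2836 s


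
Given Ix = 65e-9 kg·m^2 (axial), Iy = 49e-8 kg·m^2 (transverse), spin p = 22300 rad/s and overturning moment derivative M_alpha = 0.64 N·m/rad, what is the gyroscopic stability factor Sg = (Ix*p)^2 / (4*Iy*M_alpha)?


Sg = Ix^2 * p^2 / (4 * Iy * M_alpha) = (65e-9)^2 * 22300^2 / (4 * 49e-8 * 0.64) = 1.675

1.675


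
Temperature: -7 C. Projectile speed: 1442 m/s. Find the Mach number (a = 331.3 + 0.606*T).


a = 331.3 + 0.606*(-7) = 327.058 m/s
M = v/a = 1442/327.058 = 4.409

4.409


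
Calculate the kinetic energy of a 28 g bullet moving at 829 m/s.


E = 0.5*m*v^2 = 0.5*0.028*829^2 = 9621 J

9621 J


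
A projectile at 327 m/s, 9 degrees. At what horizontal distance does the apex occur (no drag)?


R = v0^2*sin(2*theta)/g = 327^2*sin(2*9°)/9.81 = 3368.29 m
apex_dist = R/2 = 3368.29/2 = 1684 m

1684 m


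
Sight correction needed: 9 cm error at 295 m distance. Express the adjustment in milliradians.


1 mrad subtends 1 cm per 10 m of range, so adj = error_cm / (dist_m / 10) = 9 / (295/10) = 0.3051 mrad

0.3051 mrad


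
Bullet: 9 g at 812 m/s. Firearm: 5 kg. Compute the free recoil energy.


v_r = m_p*v_p/m_gun = 0.009*812/5 = 1.4616 m/s, E_r = 0.5*m_gun*v_r^2 = 0.5*5*1.4616^2 = 5.341 J

5.341 J


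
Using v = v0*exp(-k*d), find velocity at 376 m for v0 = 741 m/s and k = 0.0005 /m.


v = v0*exp(-k*d) = 741*exp(-0.0005*376) = 614 m/s

614 m/s


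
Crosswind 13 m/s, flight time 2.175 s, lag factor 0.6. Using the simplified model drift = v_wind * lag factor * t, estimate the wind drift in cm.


drift = v_wind * lag * t = 13 * 0.6 * 2.175 = 16.965 m ≈ 1696 cm

1696 cm


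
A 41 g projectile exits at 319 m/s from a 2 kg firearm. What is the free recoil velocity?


v_recoil = m_p * v_p / m_gun = 0.041 * 319 / 2 = 6.54 m/s

6.54 m/s


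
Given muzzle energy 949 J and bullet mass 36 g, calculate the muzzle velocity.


v = sqrt(2*E/m) = sqrt(2*949/0.036) = 229.6 m/s

229.6 m/s


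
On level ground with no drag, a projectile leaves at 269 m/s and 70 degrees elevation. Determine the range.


R = v0^2 * sin(2*theta) / g = 269^2 * sin(2*70°) / 9.81 = 4741 m

4741 m


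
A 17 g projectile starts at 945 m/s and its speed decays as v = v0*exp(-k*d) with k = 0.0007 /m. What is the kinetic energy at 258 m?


v = v0*exp(-k*d) = 945*exp(-0.0007*258) = 788.857 m/s
E = 0.5*m*v^2 = 0.5*0.017*788.857^2 = 5290 J

5290 J


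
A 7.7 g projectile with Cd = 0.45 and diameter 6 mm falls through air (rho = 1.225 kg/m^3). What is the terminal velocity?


A = pi*(d/2)^2 = pi*(6/2000)^2 = 2.82743e-05 m^2
vt = sqrt(2mg/(Cd*rho*A)) = sqrt(2*0.0077*9.81/(0.45 * 1.225 * 2.82743e-05)) = 98.45 m/s

98.45 m/s


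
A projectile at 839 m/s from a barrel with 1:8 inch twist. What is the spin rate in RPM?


twist_m = 8*0.0254 = 0.2032 m
spin = v/twist = 839/0.2032 = 4128.937 rev/s
RPM = spin*60 = 4128.937*60 ≈ 247736 RPM

247736 RPM


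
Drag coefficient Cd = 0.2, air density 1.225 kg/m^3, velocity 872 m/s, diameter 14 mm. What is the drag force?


A = pi*(d/2)^2 = pi*(14/2000)^2 = 1.53938e-04 m^2
Fd = 0.5*Cd*rho*A*v^2 = 0.5*0.2*1.225*1.53938e-04*872^2 = 14.34 N

14.34 N


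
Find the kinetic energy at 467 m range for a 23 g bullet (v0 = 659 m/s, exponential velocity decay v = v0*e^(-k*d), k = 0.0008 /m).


v = v0*exp(-k*d) = 659*exp(-0.0008*467) = 453.558 m/s
E = 0.5*m*v^2 = 0.5*0.023*453.558^2 = 2366 J

2366 J


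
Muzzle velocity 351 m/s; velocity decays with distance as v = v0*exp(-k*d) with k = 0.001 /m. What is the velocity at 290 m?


v = v0*exp(-k*d) = 351*exp(-0.001*290) = 262.6 m/s

262.6 m/s


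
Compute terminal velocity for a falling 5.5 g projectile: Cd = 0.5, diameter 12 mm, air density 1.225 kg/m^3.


A = pi*(d/2)^2 = pi*(12/2000)^2 = 1.13097e-04 m^2
vt = sqrt(2mg/(Cd*rho*A)) = sqrt(2*0.0055*9.81/(0.5 * 1.225 * 1.13097e-04)) = 39.47 m/s

39.47 m/s


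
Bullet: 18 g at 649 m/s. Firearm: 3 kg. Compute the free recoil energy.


v_r = m_p*v_p/m_gun = 0.018*649/3 = 3.894 m/s, E_r = 0.5*m_gun*v_r^2 = 0.5*3*3.894^2 = 22.74 J

22.74 J


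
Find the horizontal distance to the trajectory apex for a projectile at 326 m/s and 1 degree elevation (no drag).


R = v0^2*sin(2*theta)/g = 326^2*sin(2*1°)/9.81 = 378.081 m
apex_dist = R/2 = 378.081/2 = 189 m

189 m


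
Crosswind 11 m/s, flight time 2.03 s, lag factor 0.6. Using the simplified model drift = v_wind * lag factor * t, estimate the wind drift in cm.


drift = v_wind * lag * t = 11 * 0.6 * 2.03 = 13.398 m ≈ 1340 cm

1340 cm


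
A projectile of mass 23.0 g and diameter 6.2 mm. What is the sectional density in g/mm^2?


SD = m/d^2 = 23.0/6.2^2 = 0.5983 g/mm^2

0.5983 g/mm^2


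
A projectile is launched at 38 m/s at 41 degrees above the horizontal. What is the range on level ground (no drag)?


R = v0^2 * sin(2*theta) / g = 38^2 * sin(2*41°) / 9.81 = 145.8 m

145.8 m


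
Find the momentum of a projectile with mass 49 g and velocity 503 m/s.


p = m*v = 0.049*503 = 24.65 kg·m/s

24.65 kg·m/s


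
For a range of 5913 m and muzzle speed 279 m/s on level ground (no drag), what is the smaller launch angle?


sin(2*theta) = R*g/v0^2 = 5913*9.81/279^2 = 0.745193, theta = arcsin(0.745193)/2 = 24.09°

24.09 degrees


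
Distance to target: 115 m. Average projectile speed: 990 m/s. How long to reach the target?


t = d/v = 115/990 = 0.1162 s

0.1162 s


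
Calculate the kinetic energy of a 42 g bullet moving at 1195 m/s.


E = 0.5*m*v^2 = 0.5*0.042*1195^2 = 29989 J

29989 J


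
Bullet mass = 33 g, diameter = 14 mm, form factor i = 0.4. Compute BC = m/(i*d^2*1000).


BC = m/(i*d^2*1000) = 33/(0.4 * 14^2 * 1000) = 0.0004209

0.0004209


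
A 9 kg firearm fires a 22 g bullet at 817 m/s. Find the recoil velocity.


v_recoil = m_p * v_p / m_gun = 0.022 * 817 / 9 = 1.997 m/s

1.997 m/s


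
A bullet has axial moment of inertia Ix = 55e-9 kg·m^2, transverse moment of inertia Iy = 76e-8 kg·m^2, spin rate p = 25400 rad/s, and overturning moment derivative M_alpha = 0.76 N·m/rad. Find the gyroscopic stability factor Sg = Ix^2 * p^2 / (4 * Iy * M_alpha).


Sg = Ix^2 * p^2 / (4 * Iy * M_alpha) = (55e-9)^2 * 25400^2 / (4 * 76e-8 * 0.76) = 0.8447

0.8447


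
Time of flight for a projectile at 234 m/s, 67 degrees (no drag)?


T = 2*v0*sin(theta)/g = 2*234*sin(67°)/9.81 = 43.91 s

43.91 s


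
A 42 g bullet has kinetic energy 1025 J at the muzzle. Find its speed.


v = sqrt(2*E/m) = sqrt(2*1025/0.042) = 220.9 m/s

220.9 m/s


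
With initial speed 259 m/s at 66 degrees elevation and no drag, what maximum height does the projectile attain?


H = (v0*sin(theta))^2 / (2g) = (259*sin(66°))^2 / (2*9.81) = 2853 m

2853 m


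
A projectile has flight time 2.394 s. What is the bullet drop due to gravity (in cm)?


drop = 0.5*g*t^2 = 0.5*9.81*2.394^2 = 28.1117 m ≈ 2811 cm

2811 cm


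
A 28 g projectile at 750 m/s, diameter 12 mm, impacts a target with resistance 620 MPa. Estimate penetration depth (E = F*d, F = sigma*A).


A = pi*(d/2)^2 = pi*(12/2)^2 = 113.097 mm^2
E = 0.5*m*v^2 = 0.5*0.028*750^2 = 7875 J
depth = E/(sigma*A) = 7875 J / (620 MPa * 113.097 mm^2) = 7875/(620 * 113.097) m = 0.112307 m ≈ 112.3 mm

112.3 mm


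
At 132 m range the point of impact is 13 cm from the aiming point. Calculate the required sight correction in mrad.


1 mrad subtends 1 cm per 10 m of range, so adj = error_cm / (dist_m / 10) = 13 / (132/10) = 0.9848 mrad

0.9848 mrad


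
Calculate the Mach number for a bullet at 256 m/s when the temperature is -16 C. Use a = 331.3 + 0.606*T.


a = 331.3 + 0.606*(-16) = 321.604 m/s
M = v/a = 256/321.604 = 0.796

0.796


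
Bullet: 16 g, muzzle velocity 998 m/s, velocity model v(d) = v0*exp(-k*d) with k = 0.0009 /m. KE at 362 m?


v = v0*exp(-k*d) = 998*exp(-0.0009*362) = 720.506 m/s
E = 0.5*m*v^2 = 0.5*0.016*720.506^2 = 4153 J

4153 J


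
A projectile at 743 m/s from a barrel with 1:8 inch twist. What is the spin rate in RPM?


twist_m = 8*0.0254 = 0.2032 m
spin = v/twist = 743/0.2032 = 3656.496 rev/s
RPM = spin*60 = 3656.496*60 ≈ 219390 RPM

219390 RPM


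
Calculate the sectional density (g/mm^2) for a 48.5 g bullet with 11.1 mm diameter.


SD = m/d^2 = 48.5/11.1^2 = 0.3936 g/mm^2

0.3936 g/mm^2


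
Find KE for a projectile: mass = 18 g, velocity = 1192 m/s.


E = 0.5*m*v^2 = 0.5*0.018*1192^2 = 12788 J

12788 J


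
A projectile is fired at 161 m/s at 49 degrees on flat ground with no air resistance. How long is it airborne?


T = 2*v0*sin(theta)/g = 2*161*sin(49°)/9.81 = 24.77 s

24.77 s


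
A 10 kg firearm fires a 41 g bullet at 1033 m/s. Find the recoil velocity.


v_recoil = m_p * v_p / m_gun = 0.041 * 1033 / 10 = 4.235 m/s

4.235 m/s


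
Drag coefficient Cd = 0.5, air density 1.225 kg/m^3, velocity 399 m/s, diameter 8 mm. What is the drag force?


A = pi*(d/2)^2 = pi*(8/2000)^2 = 5.02655e-05 m^2
Fd = 0.5*Cd*rho*A*v^2 = 0.5*0.5*1.225*5.02655e-05*399^2 = 2.451 N

2.451 N


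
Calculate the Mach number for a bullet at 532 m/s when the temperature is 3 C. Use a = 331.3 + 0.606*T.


a = 331.3 + 0.606*(3) = 333.118 m/s
M = v/a = 532/333.118 = 1.597

1.597


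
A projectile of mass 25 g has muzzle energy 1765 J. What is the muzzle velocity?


v = sqrt(2*E/m) = sqrt(2*1765/0.025) = 375.8 m/s

375.8 m/s


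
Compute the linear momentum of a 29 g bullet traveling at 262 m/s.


p = m*v = 0.029*262 = 7.598 kg·m/s

7.598 kg·m/s


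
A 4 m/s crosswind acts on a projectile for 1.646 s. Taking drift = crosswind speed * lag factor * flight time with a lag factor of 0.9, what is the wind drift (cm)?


drift = v_wind * lag * t = 4 * 0.9 * 1.646 = 5.9256 m ≈ 592.6 cm

592.6 cm


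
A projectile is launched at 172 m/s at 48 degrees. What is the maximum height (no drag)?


H = (v0*sin(theta))^2 / (2g) = (172*sin(48°))^2 / (2*9.81) = 832.7 m

832.7 m


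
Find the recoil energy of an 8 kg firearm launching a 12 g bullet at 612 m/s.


v_r = m_p*v_p/m_gun = 0.012*612/8 = 0.918 m/s, E_r = 0.5*m_gun*v_r^2 = 0.5*8*0.918^2 = 3.371 J

3.371 J


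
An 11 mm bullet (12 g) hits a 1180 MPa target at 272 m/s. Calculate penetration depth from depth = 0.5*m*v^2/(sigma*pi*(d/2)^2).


A = pi*(d/2)^2 = pi*(11/2)^2 = 95.0332 mm^2
E = 0.5*m*v^2 = 0.5*0.012*272^2 = 443.904 J
depth = E/(sigma*A) = 443.904 J / (1180 MPa * 95.0332 mm^2) = 443.904/(1180 * 95.0332) m = 0.00395851 m ≈ 3.959 mm

3.959 mm
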